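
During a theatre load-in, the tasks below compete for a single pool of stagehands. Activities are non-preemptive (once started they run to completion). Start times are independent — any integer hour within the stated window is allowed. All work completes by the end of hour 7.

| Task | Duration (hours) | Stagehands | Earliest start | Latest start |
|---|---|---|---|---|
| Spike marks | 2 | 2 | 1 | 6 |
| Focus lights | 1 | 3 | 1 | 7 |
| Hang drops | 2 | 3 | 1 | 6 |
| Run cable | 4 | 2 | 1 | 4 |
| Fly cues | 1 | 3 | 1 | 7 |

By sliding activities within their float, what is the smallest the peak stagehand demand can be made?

5

Early-start (Spike marks@1, Focus lights@1, Hang drops@1, Run cable@1, Fly cues@1) gives peak 13: h1:13  h2:7  h3:2  h4:2  h5:0  h6:0  h7:0.
Shift Hang drops→2, Run cable→3, Fly cues→4.
Schedule Spike marks@1, Focus lights@1, Hang drops@2, Run cable@3, Fly cues@4: h1:5  h2:5  h3:5  h4:5  h5:2  h6:2  h7:0 — peak 5.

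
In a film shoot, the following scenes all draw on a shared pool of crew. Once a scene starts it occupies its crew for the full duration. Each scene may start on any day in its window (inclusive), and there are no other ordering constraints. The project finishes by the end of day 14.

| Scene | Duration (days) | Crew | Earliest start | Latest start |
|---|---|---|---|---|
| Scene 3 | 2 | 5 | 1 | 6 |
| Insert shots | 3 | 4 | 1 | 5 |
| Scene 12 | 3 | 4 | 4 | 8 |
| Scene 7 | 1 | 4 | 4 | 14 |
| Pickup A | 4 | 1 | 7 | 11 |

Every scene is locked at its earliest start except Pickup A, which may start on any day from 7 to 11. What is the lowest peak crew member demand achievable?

9

Pickup A@7: d1:9  d2:9  d3:4  d4:8  d5:4  d6:4  d7:1  d8:1  d9:1  d10:1  d11:0  d12:0  d13:0  d14:0 → peak 9
Pickup A@8: d1:9  d2:9  d3:4  d4:8  d5:4  d6:4  d7:0  d8:1  d9:1  d10:1  d11:1  d12:0  d13:0  d14:0 → peak 9
Pickup A@9: d1:9  d2:9  d3:4  d4:8  d5:4  d6:4  d7:0  d8:0  d9:1  d10:1  d11:1  d12:1  d13:0  d14:0 → peak 9
Pickup A@10: d1:9  d2:9  d3:4  d4:8  d5:4  d6:4  d7:0  d8:0  d9:0  d10:1  d11:1  d12:1  d13:1  d14:0 → peak 9
Pickup A@11: d1:9  d2:9  d3:4  d4:8  d5:4  d6:4  d7:0  d8:0  d9:0  d10:0  d11:1  d12:1  d13:1  d14:1 → peak 9
Best is Pickup A@7, peak 9.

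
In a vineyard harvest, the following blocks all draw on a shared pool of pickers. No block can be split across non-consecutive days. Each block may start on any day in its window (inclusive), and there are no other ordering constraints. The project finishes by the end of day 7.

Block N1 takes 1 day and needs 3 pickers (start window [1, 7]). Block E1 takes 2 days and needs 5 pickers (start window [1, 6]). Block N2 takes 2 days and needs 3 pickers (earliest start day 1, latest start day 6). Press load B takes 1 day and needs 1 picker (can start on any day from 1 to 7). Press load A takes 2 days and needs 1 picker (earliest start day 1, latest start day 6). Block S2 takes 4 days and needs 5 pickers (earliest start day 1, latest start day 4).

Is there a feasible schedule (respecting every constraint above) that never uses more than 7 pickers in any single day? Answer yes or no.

no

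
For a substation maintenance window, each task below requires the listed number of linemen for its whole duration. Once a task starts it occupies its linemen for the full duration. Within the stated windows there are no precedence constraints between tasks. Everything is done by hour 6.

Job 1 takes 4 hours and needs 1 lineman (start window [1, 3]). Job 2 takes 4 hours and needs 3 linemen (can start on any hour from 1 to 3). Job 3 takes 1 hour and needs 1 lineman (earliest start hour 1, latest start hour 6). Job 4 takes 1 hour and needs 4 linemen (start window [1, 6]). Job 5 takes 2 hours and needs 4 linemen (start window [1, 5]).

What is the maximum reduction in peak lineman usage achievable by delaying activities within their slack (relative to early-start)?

6

Early-start peak: h1:13  h2:8  h3:4  h4:4  h5:0  h6:0 ⇒ 13.
Leveled (Job 1@1, Job 2@2, Job 3@1, Job 4@1, Job 5@5): h1:6  h2:4  h3:4  h4:4  h5:7  h6:4 ⇒ 7.
Reduction 13 − 7 = 6.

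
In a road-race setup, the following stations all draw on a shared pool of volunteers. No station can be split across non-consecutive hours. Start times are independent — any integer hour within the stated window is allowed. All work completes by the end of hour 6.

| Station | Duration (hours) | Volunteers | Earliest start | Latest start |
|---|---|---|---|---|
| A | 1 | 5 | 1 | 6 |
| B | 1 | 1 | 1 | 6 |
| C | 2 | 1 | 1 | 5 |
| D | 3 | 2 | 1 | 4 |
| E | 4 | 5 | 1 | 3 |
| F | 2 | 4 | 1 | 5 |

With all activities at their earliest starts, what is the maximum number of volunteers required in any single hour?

18

Early-start schedule: A@1, B@1, C@1, D@1, E@1, F@1.
Load per hour: hour 1: 18, hour 2: 12, hour 3: 7, hour 4: 5, hour 5: 0, hour 6: 0.
Peak is 18.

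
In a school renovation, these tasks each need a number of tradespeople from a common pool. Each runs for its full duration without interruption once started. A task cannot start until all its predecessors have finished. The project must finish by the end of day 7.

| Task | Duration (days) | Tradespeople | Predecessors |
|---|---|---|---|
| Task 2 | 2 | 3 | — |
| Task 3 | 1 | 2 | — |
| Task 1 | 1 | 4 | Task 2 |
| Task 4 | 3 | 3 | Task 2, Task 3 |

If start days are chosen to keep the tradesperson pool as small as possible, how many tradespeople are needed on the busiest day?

4

Early-start (Task 2@1, Task 3@1, Task 1@3, Task 4@3) gives peak 7: d1:5  d2:3  d3:7  d4:3  d5:3  d6:0  d7:0.
Shift Task 3→3, Task 1→4, Task 4→5.
Schedule Task 2@1, Task 3@3, Task 1@4, Task 4@5: d1:3  d2:3  d3:2  d4:4  d5:3  d6:3  d7:3 — peak 4.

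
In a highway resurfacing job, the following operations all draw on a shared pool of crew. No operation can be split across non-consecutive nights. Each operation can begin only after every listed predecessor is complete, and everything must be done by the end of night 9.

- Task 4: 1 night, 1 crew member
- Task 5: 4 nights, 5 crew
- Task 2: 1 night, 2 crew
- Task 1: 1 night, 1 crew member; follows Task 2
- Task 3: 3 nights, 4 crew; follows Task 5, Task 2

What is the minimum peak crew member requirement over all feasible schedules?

Early-start (Task 4@1, Task 5@1, Task 2@1, Task 1@2, Task 3@5) gives peak 8: n1:8  n2:6  n3:5  n4:5  n5:4  n6:4  n7:4  n8:0  n9:0.
Shift Task 5→2, Task 1→6, Task 3→6.
Schedule Task 4@1, Task 5@2, Task 2@1, Task 1@6, Task 3@6: n1:3  n2:5  n3:5  n4:5  n5:5  n6:5  n7:4  n8:4  n9:0 — peak 5.

5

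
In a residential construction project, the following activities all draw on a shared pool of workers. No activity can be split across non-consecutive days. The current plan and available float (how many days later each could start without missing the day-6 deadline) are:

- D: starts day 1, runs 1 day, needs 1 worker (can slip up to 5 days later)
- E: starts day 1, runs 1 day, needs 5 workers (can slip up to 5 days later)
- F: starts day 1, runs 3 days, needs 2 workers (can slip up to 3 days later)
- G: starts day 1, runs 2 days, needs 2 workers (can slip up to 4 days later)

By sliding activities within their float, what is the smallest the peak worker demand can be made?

5

Early-start (D@1, E@1, F@1, G@1) gives peak 10: d1:10  d2:4  d3:2  d4:0  d5:0  d6:0.
Shift E→2, F→3, G→3.
Schedule D@1, E@2, F@3, G@3: d1:1  d2:5  d3:4  d4:4  d5:2  d6:0 — peak 5.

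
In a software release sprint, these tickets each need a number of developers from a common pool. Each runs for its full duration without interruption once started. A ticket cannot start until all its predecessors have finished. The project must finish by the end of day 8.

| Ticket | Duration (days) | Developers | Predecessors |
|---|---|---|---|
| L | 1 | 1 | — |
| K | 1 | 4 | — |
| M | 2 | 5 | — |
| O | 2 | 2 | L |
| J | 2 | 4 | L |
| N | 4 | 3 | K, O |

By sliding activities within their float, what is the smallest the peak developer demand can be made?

7

Early-start (L@1, K@1, M@1, O@2, J@2, N@4) gives peak 11: d1:10  d2:11  d3:6  d4:3  d5:3  d6:3  d7:3  d8:0.
Shift M→2, J→4.
Schedule L@1, K@1, M@2, O@2, J@4, N@4: d1:5  d2:7  d3:7  d4:7  d5:7  d6:3  d7:3  d8:0 — peak 7.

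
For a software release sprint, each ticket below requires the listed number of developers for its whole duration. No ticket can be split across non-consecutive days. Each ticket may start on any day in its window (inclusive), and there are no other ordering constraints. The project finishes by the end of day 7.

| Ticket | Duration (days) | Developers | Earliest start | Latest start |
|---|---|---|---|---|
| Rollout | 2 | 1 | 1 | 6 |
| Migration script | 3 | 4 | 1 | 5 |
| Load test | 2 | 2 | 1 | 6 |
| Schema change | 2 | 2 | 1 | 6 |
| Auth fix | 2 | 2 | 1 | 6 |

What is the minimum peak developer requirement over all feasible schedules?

4

Early-start (Rollout@1, Migration script@1, Load test@1, Schema change@1, Auth fix@1) gives peak 11: d1:11  d2:11  d3:4  d4:0  d5:0  d6:0  d7:0.
Shift Migration script→3, Schema change→6, Auth fix→6.
Schedule Rollout@1, Migration script@3, Load test@1, Schema change@6, Auth fix@6: d1:3  d2:3  d3:4  d4:4  d5:4  d6:4  d7:4 — peak 4.
Total developer-days = 26 over 7 days ⇒ peak ≥ ⌈26/7⌉ = 4, so 4 is optimal.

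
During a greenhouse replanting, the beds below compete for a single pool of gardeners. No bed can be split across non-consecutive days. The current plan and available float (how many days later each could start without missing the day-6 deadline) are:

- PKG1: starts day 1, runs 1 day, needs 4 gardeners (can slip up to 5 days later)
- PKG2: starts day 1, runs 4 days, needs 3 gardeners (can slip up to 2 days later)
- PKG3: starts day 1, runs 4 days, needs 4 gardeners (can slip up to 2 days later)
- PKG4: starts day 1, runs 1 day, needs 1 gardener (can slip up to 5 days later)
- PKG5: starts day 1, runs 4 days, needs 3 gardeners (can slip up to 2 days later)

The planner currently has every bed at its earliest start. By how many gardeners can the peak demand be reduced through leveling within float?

5

Early-start peak: d1:15  d2:10  d3:10  d4:10  d5:0  d6:0 ⇒ 15.
Leveled (PKG1@1, PKG2@1, PKG3@2, PKG4@1, PKG5@2): d1:8  d2:10  d3:10  d4:10  d5:7  d6:0 ⇒ 10.
Reduction 15 − 10 = 5.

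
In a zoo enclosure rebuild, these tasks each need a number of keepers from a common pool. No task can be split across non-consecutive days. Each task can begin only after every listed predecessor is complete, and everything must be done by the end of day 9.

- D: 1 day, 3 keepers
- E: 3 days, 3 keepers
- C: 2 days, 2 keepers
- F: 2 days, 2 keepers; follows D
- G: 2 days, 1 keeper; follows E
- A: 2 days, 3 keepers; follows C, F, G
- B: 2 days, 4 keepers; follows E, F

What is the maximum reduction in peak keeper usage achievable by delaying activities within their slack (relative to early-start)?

Early-start peak: d1:8  d2:7  d3:5  d4:5  d5:5  d6:3  d7:3  d8:0  d9:0 ⇒ 8.
Leveled (D@1, E@2, C@1, F@3, G@5, A@7, B@5): d1:5  d2:5  d3:5  d4:5  d5:5  d6:5  d7:3  d8:3  d9:0 ⇒ 5.
Reduction 8 − 5 = 3.

3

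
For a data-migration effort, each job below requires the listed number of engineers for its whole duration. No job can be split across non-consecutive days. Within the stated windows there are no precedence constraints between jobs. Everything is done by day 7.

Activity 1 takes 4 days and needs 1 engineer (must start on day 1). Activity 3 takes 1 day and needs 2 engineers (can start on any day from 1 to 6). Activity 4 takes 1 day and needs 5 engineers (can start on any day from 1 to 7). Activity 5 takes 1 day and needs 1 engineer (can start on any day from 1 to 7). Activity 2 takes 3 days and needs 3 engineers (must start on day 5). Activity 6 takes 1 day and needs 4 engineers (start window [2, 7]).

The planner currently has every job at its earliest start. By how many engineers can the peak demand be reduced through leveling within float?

3

Early-start peak: d1:9  d2:5  d3:1  d4:1  d5:3  d6:3  d7:3 ⇒ 9.
Leveled (Activity 1@1, Activity 3@1, Activity 4@2, Activity 5@1, Activity 2@5, Activity 6@3): d1:4  d2:6  d3:5  d4:1  d5:3  d6:3  d7:3 ⇒ 6.
Reduction 9 − 6 = 3.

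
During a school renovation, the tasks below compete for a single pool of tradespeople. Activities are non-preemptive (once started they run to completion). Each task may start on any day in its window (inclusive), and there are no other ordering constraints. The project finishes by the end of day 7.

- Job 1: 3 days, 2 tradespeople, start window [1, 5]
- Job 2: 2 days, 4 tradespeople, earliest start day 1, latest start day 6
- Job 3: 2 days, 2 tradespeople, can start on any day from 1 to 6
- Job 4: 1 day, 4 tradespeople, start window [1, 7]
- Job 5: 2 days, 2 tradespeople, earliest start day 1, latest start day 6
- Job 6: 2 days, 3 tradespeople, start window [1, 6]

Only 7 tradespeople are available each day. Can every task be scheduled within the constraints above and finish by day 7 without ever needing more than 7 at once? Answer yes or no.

Schedule Job 1@1, Job 2@1, Job 3@3, Job 4@4, Job 5@5, Job 6@5: d1:6  d2:6  d3:4  d4:6  d5:5  d6:5  d7:0 — peak 6 ≤ 7.

yes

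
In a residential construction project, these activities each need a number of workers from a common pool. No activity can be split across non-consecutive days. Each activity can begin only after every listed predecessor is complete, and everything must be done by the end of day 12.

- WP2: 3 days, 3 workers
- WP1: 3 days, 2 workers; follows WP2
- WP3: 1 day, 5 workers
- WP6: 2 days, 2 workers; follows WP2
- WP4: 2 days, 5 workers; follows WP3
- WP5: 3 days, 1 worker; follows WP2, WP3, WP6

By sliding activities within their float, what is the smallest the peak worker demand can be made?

Early-start (WP2@1, WP1@4, WP3@1, WP6@4, WP4@2, WP5@6) gives peak 8: d1:8  d2:8  d3:8  d4:4  d5:4  d6:3  d7:1  d8:1  d9:0  d10:0  d11:0  d12:0.
Shift WP3→7, WP4→8, WP5→10.
Schedule WP2@1, WP1@4, WP3@7, WP6@4, WP4@8, WP5@10: d1:3  d2:3  d3:3  d4:4  d5:4  d6:2  d7:5  d8:5  d9:5  d10:1  d11:1  d12:1 — peak 5.

5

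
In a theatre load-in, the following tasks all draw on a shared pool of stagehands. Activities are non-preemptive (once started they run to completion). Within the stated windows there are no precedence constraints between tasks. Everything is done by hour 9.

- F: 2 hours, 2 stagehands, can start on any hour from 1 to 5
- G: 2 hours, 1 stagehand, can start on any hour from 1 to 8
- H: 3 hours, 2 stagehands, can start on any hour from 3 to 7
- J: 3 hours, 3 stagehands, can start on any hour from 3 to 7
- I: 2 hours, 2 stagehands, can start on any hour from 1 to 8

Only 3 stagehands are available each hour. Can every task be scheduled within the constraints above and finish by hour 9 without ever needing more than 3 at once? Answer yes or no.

The minimum achievable peak is 4; 3 < 4, so no feasible schedule stays within the cap.

no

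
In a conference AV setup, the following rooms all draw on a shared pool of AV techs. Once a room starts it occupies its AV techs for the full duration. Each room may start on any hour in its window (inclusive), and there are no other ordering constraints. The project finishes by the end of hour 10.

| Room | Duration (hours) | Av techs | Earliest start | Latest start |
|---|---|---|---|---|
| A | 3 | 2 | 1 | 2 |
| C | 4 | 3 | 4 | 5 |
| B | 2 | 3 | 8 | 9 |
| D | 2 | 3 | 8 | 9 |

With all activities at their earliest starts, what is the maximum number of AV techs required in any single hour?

6

Early-start schedule: A@1, C@4, B@8, D@8.
Load per hour: hour 1: 2, hour 2: 2, hour 3: 2, hour 4: 3, hour 5: 3, hour 6: 3, hour 7: 3, hour 8: 6, hour 9: 6, hour 10: 0.
Peak is 6.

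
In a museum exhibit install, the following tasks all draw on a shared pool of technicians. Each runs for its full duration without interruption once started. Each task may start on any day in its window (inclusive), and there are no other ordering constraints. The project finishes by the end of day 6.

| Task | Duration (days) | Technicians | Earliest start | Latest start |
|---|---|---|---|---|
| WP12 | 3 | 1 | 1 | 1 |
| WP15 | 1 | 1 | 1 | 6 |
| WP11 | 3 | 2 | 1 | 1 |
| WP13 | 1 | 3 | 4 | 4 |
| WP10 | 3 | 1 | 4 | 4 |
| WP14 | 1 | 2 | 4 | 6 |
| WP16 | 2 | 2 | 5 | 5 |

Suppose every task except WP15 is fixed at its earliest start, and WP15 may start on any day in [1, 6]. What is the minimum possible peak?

WP15@1: d1:4  d2:3  d3:3  d4:6  d5:3  d6:3 → peak 6
WP15@2: d1:3  d2:4  d3:3  d4:6  d5:3  d6:3 → peak 6
WP15@3: d1:3  d2:3  d3:4  d4:6  d5:3  d6:3 → peak 6
WP15@4: d1:3  d2:3  d3:3  d4:7  d5:3  d6:3 → peak 7
WP15@5: d1:3  d2:3  d3:3  d4:6  d5:4  d6:3 → peak 6
WP15@6: d1:3  d2:3  d3:3  d4:6  d5:3  d6:4 → peak 6
Best is WP15@1, peak 6.

6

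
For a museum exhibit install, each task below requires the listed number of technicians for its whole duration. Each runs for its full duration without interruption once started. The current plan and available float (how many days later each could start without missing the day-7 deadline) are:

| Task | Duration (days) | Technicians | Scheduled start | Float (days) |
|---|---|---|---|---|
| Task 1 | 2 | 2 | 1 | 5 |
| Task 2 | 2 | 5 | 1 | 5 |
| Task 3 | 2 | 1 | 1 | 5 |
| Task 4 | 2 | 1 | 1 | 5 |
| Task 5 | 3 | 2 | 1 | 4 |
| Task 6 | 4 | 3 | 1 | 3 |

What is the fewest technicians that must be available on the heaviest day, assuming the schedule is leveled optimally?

6

Early-start (Task 1@1, Task 2@1, Task 3@1, Task 4@1, Task 5@1, Task 6@1) gives peak 14: d1:14  d2:14  d3:5  d4:3  d5:0  d6:0  d7:0.
Shift Task 2→6, Task 4→3, Task 5→3.
Schedule Task 1@1, Task 2@6, Task 3@1, Task 4@3, Task 5@3, Task 6@1: d1:6  d2:6  d3:6  d4:6  d5:2  d6:5  d7:5 — peak 6.
Total technician-days = 36 over 7 days ⇒ peak ≥ ⌈36/7⌉ = 6, so 6 is optimal.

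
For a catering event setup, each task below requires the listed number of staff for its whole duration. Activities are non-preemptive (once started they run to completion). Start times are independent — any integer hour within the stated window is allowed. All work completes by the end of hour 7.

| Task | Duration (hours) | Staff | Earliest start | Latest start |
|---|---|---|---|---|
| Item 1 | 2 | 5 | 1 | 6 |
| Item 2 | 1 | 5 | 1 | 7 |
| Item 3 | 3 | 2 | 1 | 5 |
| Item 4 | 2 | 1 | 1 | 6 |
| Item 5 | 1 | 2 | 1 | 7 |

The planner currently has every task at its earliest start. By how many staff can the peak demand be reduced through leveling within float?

10

Early-start peak: h1:15  h2:8  h3:2  h4:0  h5:0  h6:0  h7:0 ⇒ 15.
Leveled (Item 1@1, Item 2@3, Item 3@4, Item 4@4, Item 5@4): h1:5  h2:5  h3:5  h4:5  h5:3  h6:2  h7:0 ⇒ 5.
Reduction 15 − 5 = 10.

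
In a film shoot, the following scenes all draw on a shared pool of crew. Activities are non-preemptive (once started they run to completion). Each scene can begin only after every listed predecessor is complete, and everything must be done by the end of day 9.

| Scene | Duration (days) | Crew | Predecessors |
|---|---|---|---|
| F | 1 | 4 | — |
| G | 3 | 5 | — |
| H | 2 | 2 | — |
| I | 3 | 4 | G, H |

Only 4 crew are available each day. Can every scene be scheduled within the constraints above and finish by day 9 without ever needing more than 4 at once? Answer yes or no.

no

The minimum achievable peak is 5; 4 < 5, so no feasible schedule stays within the cap.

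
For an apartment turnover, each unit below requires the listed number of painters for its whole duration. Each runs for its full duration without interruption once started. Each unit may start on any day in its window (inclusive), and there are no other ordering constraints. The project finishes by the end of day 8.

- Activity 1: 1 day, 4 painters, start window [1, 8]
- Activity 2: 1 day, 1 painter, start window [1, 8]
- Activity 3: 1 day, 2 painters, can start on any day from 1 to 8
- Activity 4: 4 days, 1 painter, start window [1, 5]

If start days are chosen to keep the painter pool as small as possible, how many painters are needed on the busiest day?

4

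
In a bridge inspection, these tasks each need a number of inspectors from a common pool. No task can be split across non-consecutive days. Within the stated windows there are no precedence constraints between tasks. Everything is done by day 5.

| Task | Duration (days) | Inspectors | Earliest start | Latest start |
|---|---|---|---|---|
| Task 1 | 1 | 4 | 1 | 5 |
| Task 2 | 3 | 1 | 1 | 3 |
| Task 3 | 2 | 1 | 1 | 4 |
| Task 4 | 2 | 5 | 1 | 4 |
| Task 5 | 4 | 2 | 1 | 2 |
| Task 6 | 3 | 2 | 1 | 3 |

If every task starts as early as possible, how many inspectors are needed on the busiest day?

Early-start schedule: Task 1@1, Task 2@1, Task 3@1, Task 4@1, Task 5@1, Task 6@1.
Load per day: day 1: 15, day 2: 11, day 3: 5, day 4: 2, day 5: 0.
Peak is 15.

15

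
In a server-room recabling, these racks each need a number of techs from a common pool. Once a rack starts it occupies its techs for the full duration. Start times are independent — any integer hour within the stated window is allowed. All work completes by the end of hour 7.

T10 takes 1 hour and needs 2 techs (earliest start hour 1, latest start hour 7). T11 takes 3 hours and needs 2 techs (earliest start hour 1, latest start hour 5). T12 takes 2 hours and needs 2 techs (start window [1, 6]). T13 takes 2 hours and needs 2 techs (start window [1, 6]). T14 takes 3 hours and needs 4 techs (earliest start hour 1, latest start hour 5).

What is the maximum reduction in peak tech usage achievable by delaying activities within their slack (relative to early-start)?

Early-start peak: h1:12  h2:10  h3:6  h4:0  h5:0  h6:0  h7:0 ⇒ 12.
Leveled (T10@1, T11@2, T12@1, T13@3, T14@5): h1:4  h2:4  h3:4  h4:4  h5:4  h6:4  h7:4 ⇒ 4.
Reduction 12 − 4 = 8.

8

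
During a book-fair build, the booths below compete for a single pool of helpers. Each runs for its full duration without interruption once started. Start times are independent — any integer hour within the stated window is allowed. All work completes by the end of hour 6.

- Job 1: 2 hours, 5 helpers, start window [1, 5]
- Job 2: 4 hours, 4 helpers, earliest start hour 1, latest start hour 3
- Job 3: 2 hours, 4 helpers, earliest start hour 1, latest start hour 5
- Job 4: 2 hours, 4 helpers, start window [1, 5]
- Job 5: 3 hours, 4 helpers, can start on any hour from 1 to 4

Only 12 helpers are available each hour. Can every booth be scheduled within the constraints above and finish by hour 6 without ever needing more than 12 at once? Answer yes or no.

Schedule Job 1@1, Job 2@1, Job 3@3, Job 4@5, Job 5@3: h1:9  h2:9  h3:12  h4:12  h5:8  h6:4 — peak 12 ≤ 12.

yes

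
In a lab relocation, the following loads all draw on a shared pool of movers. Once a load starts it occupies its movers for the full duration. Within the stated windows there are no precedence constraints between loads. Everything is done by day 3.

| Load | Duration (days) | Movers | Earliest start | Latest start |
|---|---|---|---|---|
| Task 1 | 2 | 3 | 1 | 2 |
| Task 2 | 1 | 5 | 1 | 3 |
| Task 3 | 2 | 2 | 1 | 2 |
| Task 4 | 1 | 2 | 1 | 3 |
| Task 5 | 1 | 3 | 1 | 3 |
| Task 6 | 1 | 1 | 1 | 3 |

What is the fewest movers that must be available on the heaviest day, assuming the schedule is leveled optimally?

Early-start (Task 1@1, Task 2@1, Task 3@1, Task 4@1, Task 5@1, Task 6@1) gives peak 16: d1:16  d2:5  d3:0.
Shift Task 2→3, Task 3→2, Task 4→2.
Schedule Task 1@1, Task 2@3, Task 3@2, Task 4@2, Task 5@1, Task 6@1: d1:7  d2:7  d3:7 — peak 7.
Total mover-days = 21 over 3 days ⇒ peak ≥ ⌈21/3⌉ = 7, so 7 is optimal.

7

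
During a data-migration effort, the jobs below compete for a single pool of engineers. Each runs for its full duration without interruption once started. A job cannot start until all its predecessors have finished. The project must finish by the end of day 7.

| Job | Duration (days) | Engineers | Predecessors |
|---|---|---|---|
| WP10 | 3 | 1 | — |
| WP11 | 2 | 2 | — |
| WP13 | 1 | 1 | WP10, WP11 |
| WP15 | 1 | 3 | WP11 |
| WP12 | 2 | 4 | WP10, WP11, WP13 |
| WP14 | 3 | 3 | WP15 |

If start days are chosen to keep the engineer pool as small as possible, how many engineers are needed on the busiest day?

Schedule WP10@1, WP11@1, WP13@4, WP15@3, WP12@5, WP14@4: d1:3  d2:3  d3:4  d4:4  d5:7  d6:7  d7:0 — peak 7.
No arrangement of the 16 feasible schedules does better.

7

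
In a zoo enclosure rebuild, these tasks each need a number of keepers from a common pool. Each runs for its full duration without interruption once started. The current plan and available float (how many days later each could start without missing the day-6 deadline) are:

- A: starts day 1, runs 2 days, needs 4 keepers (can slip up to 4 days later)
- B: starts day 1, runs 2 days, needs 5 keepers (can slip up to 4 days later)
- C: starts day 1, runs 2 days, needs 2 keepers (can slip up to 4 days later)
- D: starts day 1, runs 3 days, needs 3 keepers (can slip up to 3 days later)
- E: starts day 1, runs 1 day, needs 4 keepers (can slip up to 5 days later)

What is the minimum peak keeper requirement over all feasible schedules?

7

Early-start (A@1, B@1, C@1, D@1, E@1) gives peak 18: d1:18  d2:14  d3:3  d4:0  d5:0  d6:0.
Shift B→4, C→3, E→6.
Schedule A@1, B@4, C@3, D@1, E@6: d1:7  d2:7  d3:5  d4:7  d5:5  d6:4 — peak 7.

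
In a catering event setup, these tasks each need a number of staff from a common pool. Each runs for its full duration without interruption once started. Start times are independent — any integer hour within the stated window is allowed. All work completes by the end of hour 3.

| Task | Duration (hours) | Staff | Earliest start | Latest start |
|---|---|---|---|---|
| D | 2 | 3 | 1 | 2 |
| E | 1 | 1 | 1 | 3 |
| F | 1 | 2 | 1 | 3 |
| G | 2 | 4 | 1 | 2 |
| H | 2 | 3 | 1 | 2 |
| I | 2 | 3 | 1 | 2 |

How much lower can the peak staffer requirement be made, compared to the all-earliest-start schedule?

Early-start peak: h1:16  h2:13  h3:0 ⇒ 16.
Leveled (D@1, E@1, F@1, G@1, H@1, I@2): h1:13  h2:13  h3:3 ⇒ 13.
Reduction 16 − 13 = 3.

3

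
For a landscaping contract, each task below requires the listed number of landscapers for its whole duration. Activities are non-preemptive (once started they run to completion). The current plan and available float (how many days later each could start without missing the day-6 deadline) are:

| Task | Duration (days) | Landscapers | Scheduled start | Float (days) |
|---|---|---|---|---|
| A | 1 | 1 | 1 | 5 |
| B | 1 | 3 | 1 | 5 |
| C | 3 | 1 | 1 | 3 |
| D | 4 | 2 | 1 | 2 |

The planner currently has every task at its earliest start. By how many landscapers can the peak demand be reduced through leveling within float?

Early-start peak: d1:7  d2:3  d3:3  d4:2  d5:0  d6:0 ⇒ 7.
Leveled (A@1, B@2, C@3, D@3): d1:1  d2:3  d3:3  d4:3  d5:3  d6:2 ⇒ 3.
Reduction 7 − 3 = 4.

4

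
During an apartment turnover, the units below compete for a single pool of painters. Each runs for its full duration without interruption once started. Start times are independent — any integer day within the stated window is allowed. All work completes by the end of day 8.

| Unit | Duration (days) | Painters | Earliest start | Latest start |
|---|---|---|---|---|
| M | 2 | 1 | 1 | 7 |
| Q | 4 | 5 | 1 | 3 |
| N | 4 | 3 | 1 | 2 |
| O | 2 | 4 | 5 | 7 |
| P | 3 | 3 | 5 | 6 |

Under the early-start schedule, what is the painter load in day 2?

At early start, day 2 has: M, Q, N.
Demand: 1 + 5 + 3 = 9.

9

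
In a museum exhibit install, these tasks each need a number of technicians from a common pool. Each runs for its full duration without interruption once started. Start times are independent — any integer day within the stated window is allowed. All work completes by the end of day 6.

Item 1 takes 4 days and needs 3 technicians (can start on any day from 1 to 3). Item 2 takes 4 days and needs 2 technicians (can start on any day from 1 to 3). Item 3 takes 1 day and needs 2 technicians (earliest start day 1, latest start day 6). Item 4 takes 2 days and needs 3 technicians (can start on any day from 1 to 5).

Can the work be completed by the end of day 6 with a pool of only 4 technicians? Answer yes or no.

Total technician-days = 28; over 6 days the average is 28/6 > 4, so some day must exceed 4.

no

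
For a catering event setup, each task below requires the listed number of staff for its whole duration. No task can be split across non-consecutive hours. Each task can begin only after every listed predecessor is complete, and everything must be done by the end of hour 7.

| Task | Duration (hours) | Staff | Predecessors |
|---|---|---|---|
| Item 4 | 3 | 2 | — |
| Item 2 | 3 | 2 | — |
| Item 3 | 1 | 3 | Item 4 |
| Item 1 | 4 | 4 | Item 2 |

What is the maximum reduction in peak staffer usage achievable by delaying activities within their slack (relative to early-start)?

Early-start peak: h1:4  h2:4  h3:4  h4:7  h5:4  h6:4  h7:4 ⇒ 7.
Leveled (Item 4@1, Item 2@1, Item 3@4, Item 1@4): h1:4  h2:4  h3:4  h4:7  h5:4  h6:4  h7:4 ⇒ 7.
Reduction 7 − 7 = 0.

0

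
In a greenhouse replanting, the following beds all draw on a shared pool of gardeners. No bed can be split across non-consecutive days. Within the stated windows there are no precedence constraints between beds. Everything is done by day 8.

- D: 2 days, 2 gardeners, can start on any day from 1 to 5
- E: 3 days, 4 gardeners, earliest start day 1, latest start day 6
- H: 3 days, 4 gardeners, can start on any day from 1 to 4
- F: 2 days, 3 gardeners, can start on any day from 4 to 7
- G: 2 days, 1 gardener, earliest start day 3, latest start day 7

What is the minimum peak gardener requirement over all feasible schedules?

5

Early-start (D@1, E@1, H@1, F@4, G@3) gives peak 10: d1:10  d2:10  d3:9  d4:4  d5:3  d6:0  d7:0  d8:0.
Shift D→4, E→6, G→6.
Schedule D@4, E@6, H@1, F@4, G@6: d1:4  d2:4  d3:4  d4:5  d5:5  d6:5  d7:5  d8:4 — peak 5.
Total gardener-days = 36 over 8 days ⇒ peak ≥ ⌈36/8⌉ = 5, so 5 is optimal.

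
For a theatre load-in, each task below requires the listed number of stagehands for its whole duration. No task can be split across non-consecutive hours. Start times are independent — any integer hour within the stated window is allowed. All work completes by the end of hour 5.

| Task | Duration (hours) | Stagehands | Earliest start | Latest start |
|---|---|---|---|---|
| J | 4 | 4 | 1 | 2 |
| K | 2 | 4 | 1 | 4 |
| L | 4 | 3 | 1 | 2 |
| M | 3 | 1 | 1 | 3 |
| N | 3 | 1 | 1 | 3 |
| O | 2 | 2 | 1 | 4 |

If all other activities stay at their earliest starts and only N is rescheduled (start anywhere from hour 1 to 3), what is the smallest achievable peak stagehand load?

N@1: h1:15  h2:15  h3:9  h4:7  h5:0 → peak 15
N@2: h1:14  h2:15  h3:9  h4:8  h5:0 → peak 15
N@3: h1:14  h2:14  h3:9  h4:8  h5:1 → peak 14
Best is N@3, peak 14.

14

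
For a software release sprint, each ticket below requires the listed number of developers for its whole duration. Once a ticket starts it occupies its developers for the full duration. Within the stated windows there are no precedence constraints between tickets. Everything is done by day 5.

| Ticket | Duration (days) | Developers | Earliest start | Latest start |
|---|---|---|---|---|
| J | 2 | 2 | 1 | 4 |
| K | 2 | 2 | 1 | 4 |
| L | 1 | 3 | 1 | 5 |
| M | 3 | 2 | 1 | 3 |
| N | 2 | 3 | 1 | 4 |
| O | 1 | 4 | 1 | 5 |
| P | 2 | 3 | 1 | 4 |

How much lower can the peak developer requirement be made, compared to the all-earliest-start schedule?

12

Early-start peak: d1:19  d2:12  d3:2  d4:0  d5:0 ⇒ 19.
Leveled (J@1, K@2, L@1, M@1, N@3, O@5, P@4): d1:7  d2:6  d3:7  d4:6  d5:7 ⇒ 7.
Reduction 19 − 7 = 12.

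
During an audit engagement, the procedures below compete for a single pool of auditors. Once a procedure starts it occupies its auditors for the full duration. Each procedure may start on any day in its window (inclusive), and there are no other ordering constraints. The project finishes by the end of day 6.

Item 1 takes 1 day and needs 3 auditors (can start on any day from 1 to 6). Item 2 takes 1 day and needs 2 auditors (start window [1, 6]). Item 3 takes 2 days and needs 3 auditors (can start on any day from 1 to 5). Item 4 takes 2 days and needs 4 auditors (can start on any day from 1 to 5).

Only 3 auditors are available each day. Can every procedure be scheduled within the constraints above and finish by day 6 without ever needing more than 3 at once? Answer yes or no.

no

Total auditor-days = 19; over 6 days the average is 19/6 > 3, so some day must exceed 3.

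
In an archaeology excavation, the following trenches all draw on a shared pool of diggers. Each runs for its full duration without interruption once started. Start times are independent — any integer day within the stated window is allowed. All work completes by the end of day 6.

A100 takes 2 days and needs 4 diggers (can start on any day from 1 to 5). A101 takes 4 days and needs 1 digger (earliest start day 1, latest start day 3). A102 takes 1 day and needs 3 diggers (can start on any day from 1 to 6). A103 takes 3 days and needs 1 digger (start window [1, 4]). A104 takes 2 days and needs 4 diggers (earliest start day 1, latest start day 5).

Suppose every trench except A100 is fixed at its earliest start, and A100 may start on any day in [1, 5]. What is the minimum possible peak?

9

A100@1: d1:13  d2:10  d3:2  d4:1  d5:0  d6:0 → peak 13
A100@2: d1:9  d2:10  d3:6  d4:1  d5:0  d6:0 → peak 10
A100@3: d1:9  d2:6  d3:6  d4:5  d5:0  d6:0 → peak 9
A100@4: d1:9  d2:6  d3:2  d4:5  d5:4  d6:0 → peak 9
A100@5: d1:9  d2:6  d3:2  d4:1  d5:4  d6:4 → peak 9
Best is A100@3, peak 9.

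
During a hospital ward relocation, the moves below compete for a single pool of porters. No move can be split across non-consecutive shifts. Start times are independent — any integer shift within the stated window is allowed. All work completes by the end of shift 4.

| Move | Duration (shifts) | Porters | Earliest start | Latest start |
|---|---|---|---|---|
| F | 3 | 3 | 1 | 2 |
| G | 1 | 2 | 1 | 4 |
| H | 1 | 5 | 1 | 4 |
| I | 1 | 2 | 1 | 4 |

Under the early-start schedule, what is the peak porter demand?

12

Early-start schedule: F@1, G@1, H@1, I@1.
Load per shift: shift 1: 12, shift 2: 3, shift 3: 3, shift 4: 0.
Peak is 12.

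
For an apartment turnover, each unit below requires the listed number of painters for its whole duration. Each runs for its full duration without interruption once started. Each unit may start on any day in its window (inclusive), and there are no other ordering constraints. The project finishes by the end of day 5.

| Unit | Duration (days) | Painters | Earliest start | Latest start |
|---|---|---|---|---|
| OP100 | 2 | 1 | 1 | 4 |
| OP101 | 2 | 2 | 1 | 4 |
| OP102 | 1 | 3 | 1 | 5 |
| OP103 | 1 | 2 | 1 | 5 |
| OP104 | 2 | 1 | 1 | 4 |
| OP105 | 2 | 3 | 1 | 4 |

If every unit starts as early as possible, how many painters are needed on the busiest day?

12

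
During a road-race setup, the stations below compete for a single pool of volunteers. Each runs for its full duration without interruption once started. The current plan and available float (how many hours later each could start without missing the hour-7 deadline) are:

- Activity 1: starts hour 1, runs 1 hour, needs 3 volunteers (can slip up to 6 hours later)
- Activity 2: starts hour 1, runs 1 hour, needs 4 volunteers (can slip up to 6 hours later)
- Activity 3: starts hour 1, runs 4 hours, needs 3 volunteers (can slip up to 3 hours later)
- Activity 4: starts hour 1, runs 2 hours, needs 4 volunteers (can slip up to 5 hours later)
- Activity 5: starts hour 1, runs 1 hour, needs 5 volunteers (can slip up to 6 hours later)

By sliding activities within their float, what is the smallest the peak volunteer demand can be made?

7

Early-start (Activity 1@1, Activity 2@1, Activity 3@1, Activity 4@1, Activity 5@1) gives peak 19: h1:19  h2:7  h3:3  h4:3  h5:0  h6:0  h7:0.
Shift Activity 3→2, Activity 4→2, Activity 5→6.
Schedule Activity 1@1, Activity 2@1, Activity 3@2, Activity 4@2, Activity 5@6: h1:7  h2:7  h3:7  h4:3  h5:3  h6:5  h7:0 — peak 7.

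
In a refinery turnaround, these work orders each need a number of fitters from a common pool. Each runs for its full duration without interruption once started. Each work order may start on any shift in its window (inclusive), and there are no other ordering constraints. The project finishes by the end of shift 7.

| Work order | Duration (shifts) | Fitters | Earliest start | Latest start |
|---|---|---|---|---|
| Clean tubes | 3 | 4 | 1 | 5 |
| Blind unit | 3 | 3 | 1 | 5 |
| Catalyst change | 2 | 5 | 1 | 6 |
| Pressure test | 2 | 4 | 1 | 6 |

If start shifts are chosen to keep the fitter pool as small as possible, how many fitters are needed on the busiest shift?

7

Early-start (Clean tubes@1, Blind unit@1, Catalyst change@1, Pressure test@1) gives peak 16: s1:16  s2:16  s3:7  s4:0  s5:0  s6:0  s7:0.
Shift Catalyst change→4, Pressure test→6.
Schedule Clean tubes@1, Blind unit@1, Catalyst change@4, Pressure test@6: s1:7  s2:7  s3:7  s4:5  s5:5  s6:4  s7:4 — peak 7.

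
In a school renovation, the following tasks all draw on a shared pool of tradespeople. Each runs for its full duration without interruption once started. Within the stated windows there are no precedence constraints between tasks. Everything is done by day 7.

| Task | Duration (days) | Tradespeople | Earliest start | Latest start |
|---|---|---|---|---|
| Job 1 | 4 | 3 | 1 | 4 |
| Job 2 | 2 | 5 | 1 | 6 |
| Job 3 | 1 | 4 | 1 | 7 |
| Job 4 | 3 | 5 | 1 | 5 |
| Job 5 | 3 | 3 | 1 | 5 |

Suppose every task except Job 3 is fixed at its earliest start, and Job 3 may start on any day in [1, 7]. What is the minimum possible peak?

16

Job 3@1: d1:20  d2:16  d3:11  d4:3  d5:0  d6:0  d7:0 → peak 20
Job 3@2: d1:16  d2:20  d3:11  d4:3  d5:0  d6:0  d7:0 → peak 20
Job 3@3: d1:16  d2:16  d3:15  d4:3  d5:0  d6:0  d7:0 → peak 16
Job 3@4: d1:16  d2:16  d3:11  d4:7  d5:0  d6:0  d7:0 → peak 16
Job 3@5: d1:16  d2:16  d3:11  d4:3  d5:4  d6:0  d7:0 → peak 16
Job 3@6: d1:16  d2:16  d3:11  d4:3  d5:0  d6:4  d7:0 → peak 16
Job 3@7: d1:16  d2:16  d3:11  d4:3  d5:0  d6:0  d7:4 → peak 16
Best is Job 3@3, peak 16.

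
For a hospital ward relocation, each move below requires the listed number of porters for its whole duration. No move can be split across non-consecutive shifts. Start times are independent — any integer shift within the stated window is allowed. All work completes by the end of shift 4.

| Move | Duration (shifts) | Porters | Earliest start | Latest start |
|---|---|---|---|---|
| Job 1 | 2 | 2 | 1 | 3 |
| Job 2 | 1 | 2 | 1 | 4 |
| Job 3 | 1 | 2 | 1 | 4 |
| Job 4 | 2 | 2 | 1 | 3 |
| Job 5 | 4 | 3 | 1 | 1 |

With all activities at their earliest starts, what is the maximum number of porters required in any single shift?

Early-start schedule: Job 1@1, Job 2@1, Job 3@1, Job 4@1, Job 5@1.
Load per shift: shift 1: 11, shift 2: 7, shift 3: 3, shift 4: 3.
Peak is 11.

11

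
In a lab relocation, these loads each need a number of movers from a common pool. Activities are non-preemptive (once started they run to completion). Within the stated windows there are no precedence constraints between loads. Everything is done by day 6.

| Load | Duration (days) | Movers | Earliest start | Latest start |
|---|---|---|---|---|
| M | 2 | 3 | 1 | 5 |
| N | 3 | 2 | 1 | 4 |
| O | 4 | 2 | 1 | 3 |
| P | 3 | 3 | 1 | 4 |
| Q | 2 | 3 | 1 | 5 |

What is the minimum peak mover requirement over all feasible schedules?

Early-start (M@1, N@1, O@1, P@1, Q@1) gives peak 13: d1:13  d2:13  d3:7  d4:2  d5:0  d6:0.
Shift P→3, Q→5.
Schedule M@1, N@1, O@1, P@3, Q@5: d1:7  d2:7  d3:7  d4:5  d5:6  d6:3 — peak 7.

7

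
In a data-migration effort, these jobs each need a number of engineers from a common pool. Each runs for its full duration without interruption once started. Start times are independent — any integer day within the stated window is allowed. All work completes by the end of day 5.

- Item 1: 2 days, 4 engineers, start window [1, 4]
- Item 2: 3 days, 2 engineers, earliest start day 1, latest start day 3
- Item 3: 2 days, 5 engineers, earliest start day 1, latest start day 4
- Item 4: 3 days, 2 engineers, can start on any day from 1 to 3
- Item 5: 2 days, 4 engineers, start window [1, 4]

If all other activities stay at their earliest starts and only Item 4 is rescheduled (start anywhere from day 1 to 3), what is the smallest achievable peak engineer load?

15

Item 4@1: d1:17  d2:17  d3:4  d4:0  d5:0 → peak 17
Item 4@2: d1:15  d2:17  d3:4  d4:2  d5:0 → peak 17
Item 4@3: d1:15  d2:15  d3:4  d4:2  d5:2 → peak 15
Best is Item 4@3, peak 15.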